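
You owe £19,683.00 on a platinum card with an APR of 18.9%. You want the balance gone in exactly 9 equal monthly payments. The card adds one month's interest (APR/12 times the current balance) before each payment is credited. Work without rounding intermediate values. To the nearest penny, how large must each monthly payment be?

£2,362.81

Monthly rate r = 18.9%/12 = 1.575% = 0.01575.
Level-payment amortization: P = B₀·r / (1 − (1+r)^(−n)) = 19683.00·0.01575 / (1 − 1.01575^(−9)).
Denominator 1 − (1+r)^(−9) = 0.131202583.
P = 310.007 / 0.131202583 ≈ 2362.81.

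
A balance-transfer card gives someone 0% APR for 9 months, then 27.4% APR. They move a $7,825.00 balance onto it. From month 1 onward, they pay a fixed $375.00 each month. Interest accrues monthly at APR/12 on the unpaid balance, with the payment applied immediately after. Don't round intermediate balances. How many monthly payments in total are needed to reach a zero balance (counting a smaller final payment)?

23 payments

Promo months 1–9 at r₀ = 0%/12 = 0; months 10+ at r₁ = 27.4%/12 = 0.0228333.
After month 9 (no interest yet): B = $7,825.00 − 9·$375.00 = $4,450.00.
Then at r₁ with $375.00/mo: n₂ = −ln(1 − r₁·B/P)/ln(1+r₁) ≈ 14.00 → 14 more payments.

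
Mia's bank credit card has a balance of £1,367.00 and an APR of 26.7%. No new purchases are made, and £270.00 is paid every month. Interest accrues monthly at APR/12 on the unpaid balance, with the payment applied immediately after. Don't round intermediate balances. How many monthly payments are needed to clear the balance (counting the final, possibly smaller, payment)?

Monthly rate r = 26.7%/12 = 2.225% = 0.02225.
Recurrence: B ← B·(1+r) − £270.00.
Month 1: interest £30.42; balance after payment £1,127.42.
Month 2: interest £25.09; balance after payment £882.50.
Month 3: interest £19.64; balance after payment £632.14.
Month 4: interest £14.07; balance after payment £376.20.
Month 5: interest £8.37; balance after payment £114.57.
Month 6: interest £2.55; balance after payment £0.00.

6 payments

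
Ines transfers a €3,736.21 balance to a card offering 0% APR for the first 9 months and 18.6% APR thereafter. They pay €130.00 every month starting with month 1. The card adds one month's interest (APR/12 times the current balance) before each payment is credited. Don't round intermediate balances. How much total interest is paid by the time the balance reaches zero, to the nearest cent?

Promo months 1–9 at r₀ = 0%/12 = 0; months 10+ at r₁ = 18.6%/12 = 0.0155.
After month 9 (no interest yet): B = €3,736.21 − 9·€130.00 = €2,566.21.
Then at r₁ with €130.00/mo: n₂ = −ln(1 − r₁·B/P)/ln(1+r₁) ≈ 23.75 → 24 more payments.
Total paid = 32·€130.00 + €97.19 = €4,257.19; interest = €4,257.19 − €3,736.21 = €520.98.

€520.98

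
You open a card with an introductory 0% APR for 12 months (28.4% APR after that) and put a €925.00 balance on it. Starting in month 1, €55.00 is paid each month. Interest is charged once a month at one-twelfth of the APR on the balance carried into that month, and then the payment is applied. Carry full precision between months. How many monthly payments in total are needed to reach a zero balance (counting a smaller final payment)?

18 months

Promo months 1–12 at r₀ = 0%/12 = 0; months 13+ at r₁ = 28.4%/12 = 0.0236667.
After month 12 (no interest yet): B = €925.00 − 12·€55.00 = €265.00.
Then at r₁ with €55.00/mo: n₂ = −ln(1 − r₁·B/P)/ln(1+r₁) ≈ 5.18 → 6 more payments.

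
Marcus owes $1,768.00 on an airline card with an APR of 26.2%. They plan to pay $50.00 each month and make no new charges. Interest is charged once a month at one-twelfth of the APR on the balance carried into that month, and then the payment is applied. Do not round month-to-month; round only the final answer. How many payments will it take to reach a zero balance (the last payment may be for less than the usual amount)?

Monthly rate r = 26.2%/12 = 2.18333% = 0.0218333.
Recurrence: B ← B·(1+r) − $50.00.
Month 1: interest $38.60; balance after payment $1,756.60.
Month 2: interest $38.35; balance after payment $1,744.95.
Closed form: n = −ln(1 − rB₀/P)/ln(1+r) = −ln(0.22797)/ln(1.02183) ≈ 68.455, so the balance reaches zero during payment 69.

69 payments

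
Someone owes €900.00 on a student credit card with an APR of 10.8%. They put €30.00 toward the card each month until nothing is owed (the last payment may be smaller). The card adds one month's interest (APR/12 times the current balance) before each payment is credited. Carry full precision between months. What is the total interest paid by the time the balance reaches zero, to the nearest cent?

Monthly rate r = 10.8%/12 = 0.9% = 0.009.
Payoff takes n = ⌈−ln(1 − rB₀/P)/ln(1+r)⌉ = ⌈35.125⌉ = 36 payments; the last is €3.76.
Total paid = 35·€30.00 + €3.76 = €1,053.76.
Total interest = total paid − principal = €1,053.76 − €900.00 = €153.76.

€153.76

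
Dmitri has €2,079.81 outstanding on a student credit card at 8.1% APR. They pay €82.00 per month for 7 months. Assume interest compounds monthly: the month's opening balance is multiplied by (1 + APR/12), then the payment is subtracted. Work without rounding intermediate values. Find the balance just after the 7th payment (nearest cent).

€1,594.34

Monthly rate r = 8.1%/12 = 0.675% = 0.00675.
Each month: B ← B·(1+r) − €82.00.
Month 1: interest €14.04; balance after payment €2,011.85.
Month 2: interest €13.58; balance after payment €1,943.43.
Month 3: interest €13.12; balance after payment €1,874.55.
Month 4: interest €12.65; balance after payment €1,805.20.
Month 5: interest €12.19; balance after payment €1,735.39.
Month 6: interest €11.71; balance after payment €1,665.10.
Month 7: interest €11.24; balance after payment €1,594.34.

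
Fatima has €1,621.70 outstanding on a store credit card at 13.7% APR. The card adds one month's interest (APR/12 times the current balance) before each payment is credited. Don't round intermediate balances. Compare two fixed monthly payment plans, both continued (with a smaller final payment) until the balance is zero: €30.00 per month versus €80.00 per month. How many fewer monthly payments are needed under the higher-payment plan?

Monthly rate r = 13.7%/12 = 1.14167% = 0.0114167.
At €30.00/mo: n = ⌈−ln(1 − rB₀/P)/ln(1+r)⌉ = 85 payments (last €17.32); total interest = total paid − €1,621.70 = €915.62.
At €80.00/mo: 24 payments (last €15.07); total interest €233.37.
Payments saved = 85 − 24 = 61.

61 fewer payments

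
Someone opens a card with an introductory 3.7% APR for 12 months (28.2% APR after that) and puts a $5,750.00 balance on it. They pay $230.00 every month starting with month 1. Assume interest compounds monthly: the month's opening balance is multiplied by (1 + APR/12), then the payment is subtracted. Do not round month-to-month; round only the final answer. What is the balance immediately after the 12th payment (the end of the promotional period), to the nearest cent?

Promo months 1–12 at r₀ = 3.7%/12 = 0.00308333; months 13+ at r₁ = 28.2%/12 = 0.0235.
After month 12: iterate B ← B·(1+r₀) − $230.00 for 12 months → $3,159.11.

$3,159.11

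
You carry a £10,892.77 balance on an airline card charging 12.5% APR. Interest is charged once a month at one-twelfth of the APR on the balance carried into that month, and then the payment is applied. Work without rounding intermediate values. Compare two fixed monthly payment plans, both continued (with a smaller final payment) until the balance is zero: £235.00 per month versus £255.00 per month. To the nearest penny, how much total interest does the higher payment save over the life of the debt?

£466.42

Monthly rate r = 12.5%/12 = 1.04167% = 0.0104167.
At £235.00/mo: n = ⌈−ln(1 − rB₀/P)/ln(1+r)⌉ = 64 payments (last £148.57); total interest = total paid − £10,892.77 = £4,060.80.
At £255.00/mo: 57 payments (last £207.15); total interest £3,594.38.
Interest saved = £4,060.80 − £3,594.38 = £466.42.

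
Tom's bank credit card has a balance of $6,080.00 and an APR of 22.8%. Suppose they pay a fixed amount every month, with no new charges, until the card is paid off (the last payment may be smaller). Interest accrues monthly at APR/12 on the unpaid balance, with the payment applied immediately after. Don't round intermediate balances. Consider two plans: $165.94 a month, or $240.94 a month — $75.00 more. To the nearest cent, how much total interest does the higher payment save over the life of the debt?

$2,144.65

Monthly rate r = 22.8%/12 = 1.9% = 0.019.
At $165.94/mo: n = ⌈−ln(1 − rB₀/P)/ln(1+r)⌉ = 64 payments (last $48.53); total interest = total paid − $6,080.00 = $4,422.75.
At $240.94/mo: 35 payments (last $166.14); total interest $2,278.10.
Interest saved = $4,422.75 − $2,278.10 = $2,144.65.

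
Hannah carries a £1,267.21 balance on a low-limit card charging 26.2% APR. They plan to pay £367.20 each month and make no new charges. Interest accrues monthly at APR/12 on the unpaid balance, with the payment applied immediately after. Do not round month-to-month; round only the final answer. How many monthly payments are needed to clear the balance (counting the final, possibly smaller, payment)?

4 payments

Monthly rate r = 26.2%/12 = 2.18333% = 0.0218333.
Recurrence: B ← B·(1+r) − £367.20.
Month 1: interest £27.67; balance after payment £927.68.
Month 2: interest £20.25; balance after payment £580.73.
Month 3: interest £12.68; balance after payment £226.21.
Month 4: interest £4.94; balance after payment £0.00.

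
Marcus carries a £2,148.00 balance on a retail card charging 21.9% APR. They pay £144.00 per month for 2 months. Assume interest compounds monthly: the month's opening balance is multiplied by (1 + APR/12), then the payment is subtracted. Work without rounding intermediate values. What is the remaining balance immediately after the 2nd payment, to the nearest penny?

Monthly rate r = 21.9%/12 = 1.825% = 0.01825.
Each month: B ← B·(1+r) − £144.00.
Month 1: interest £39.20; balance after payment £2,043.20.
Month 2: interest £37.29; balance after payment £1,936.49.

£1,936.49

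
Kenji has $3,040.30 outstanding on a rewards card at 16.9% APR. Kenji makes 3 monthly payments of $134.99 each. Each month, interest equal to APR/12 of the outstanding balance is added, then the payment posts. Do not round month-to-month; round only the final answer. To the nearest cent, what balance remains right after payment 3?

$2,759.87

Monthly rate r = 16.9%/12 = 1.40833% = 0.0140833.
Each month: B ← B·(1+r) − $134.99.
Month 1: interest $42.82; balance after payment $2,948.13.
Month 2: interest $41.52; balance after payment $2,854.66.
Month 3: interest $40.20; balance after payment $2,759.87.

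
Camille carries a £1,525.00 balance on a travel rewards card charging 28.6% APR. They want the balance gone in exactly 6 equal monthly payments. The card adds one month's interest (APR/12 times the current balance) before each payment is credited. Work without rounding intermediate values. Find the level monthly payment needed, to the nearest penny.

Monthly rate r = 28.6%/12 = 2.38333% = 0.0238333.
Level-payment amortization: P = B₀·r / (1 − (1+r)^(−n)) = 1525.00·0.0238333 / (1 − 1.02383^(−6)).
Denominator 1 − (1+r)^(−6) = 0.131790746.
P = 36.3458 / 0.131790746 ≈ 275.78.

£275.78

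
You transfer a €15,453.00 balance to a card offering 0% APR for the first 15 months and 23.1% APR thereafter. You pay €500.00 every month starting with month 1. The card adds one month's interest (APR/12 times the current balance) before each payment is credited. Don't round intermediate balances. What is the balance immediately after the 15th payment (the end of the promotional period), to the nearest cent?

€7,953.00

Promo months 1–15 at r₀ = 0%/12 = 0; months 16+ at r₁ = 23.1%/12 = 0.01925.
After month 15 (no interest yet): B = €15,453.00 − 15·€500.00 = €7,953.00.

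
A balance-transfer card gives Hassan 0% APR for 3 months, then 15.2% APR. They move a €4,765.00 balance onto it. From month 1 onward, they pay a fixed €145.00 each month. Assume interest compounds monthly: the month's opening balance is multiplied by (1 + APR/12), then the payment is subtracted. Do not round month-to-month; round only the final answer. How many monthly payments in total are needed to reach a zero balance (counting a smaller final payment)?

41 payments

Promo months 1–3 at r₀ = 0%/12 = 0; months 4+ at r₁ = 15.2%/12 = 0.0126667.
After month 3 (no interest yet): B = €4,765.00 − 3·€145.00 = €4,330.00.
Then at r₁ with €145.00/mo: n₂ = −ln(1 − r₁·B/P)/ln(1+r₁) ≈ 37.75 → 38 more payments.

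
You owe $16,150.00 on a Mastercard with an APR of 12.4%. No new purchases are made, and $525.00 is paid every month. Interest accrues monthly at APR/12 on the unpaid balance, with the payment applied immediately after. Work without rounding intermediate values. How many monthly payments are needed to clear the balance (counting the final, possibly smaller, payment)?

38 months

Monthly rate r = 12.4%/12 = 1.03333% = 0.0103333.
Recurrence: B ← B·(1+r) − $525.00.
Month 1: interest $166.88; balance after payment $15,791.88.
Month 2: interest $163.18; balance after payment $15,430.07.
Closed form: n = −ln(1 − rB₀/P)/ln(1+r) = −ln(0.68213)/ln(1.01033) ≈ 37.211, so the balance reaches zero during payment 38.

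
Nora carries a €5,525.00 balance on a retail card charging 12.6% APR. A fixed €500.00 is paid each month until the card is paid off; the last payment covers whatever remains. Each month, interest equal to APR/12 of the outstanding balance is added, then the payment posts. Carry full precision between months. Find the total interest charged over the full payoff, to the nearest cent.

€378.87

Monthly rate r = 12.6%/12 = 1.05% = 0.0105.
Payoff takes n = ⌈−ln(1 − rB₀/P)/ln(1+r)⌉ = ⌈11.807⌉ = 12 payments; the last is €403.87.
Total paid = 11·€500.00 + €403.87 = €5,903.87.
Total interest = total paid − principal = €5,903.87 − €5,525.00 = €378.87.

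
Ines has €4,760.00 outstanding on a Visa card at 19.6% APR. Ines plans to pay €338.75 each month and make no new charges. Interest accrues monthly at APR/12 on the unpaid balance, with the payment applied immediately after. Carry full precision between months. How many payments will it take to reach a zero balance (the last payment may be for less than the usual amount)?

17 payments

Monthly rate r = 19.6%/12 = 1.63333% = 0.0163333.
Recurrence: B ← B·(1+r) − €338.75.
Month 1: interest €77.75; balance after payment €4,499.00.
Month 2: interest €73.48; balance after payment €4,233.73.
Closed form: n = −ln(1 − rB₀/P)/ln(1+r) = −ln(0.77049)/ln(1.01633) ≈ 16.093, so the balance reaches zero during payment 17.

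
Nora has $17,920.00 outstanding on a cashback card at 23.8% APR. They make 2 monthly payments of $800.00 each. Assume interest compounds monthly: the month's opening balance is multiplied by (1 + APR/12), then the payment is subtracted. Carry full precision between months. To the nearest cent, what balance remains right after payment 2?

Monthly rate r = 23.8%/12 = 1.98333% = 0.0198333.
Each month: B ← B·(1+r) − $800.00.
Month 1: interest $355.41; balance after payment $17,475.41.
Month 2: interest $346.60; balance after payment $17,022.01.

$17,022.01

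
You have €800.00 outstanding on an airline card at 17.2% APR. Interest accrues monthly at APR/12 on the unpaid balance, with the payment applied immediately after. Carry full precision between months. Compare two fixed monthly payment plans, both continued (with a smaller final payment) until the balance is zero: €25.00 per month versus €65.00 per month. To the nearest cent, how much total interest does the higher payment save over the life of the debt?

Monthly rate r = 17.2%/12 = 1.43333% = 0.0143333.
At €25.00/mo: n = ⌈−ln(1 − rB₀/P)/ln(1+r)⌉ = 44 payments (last €3.11); total interest = total paid − €800.00 = €278.11.
At €65.00/mo: 14 payments (last €41.54); total interest €86.54.
Interest saved = €278.11 − €86.54 = €191.57.

€191.57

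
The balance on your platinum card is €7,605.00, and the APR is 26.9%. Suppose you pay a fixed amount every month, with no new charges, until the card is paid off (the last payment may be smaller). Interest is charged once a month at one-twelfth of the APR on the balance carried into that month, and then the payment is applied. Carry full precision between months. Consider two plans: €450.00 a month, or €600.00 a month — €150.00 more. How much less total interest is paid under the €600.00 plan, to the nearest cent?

€619.70

Monthly rate r = 26.9%/12 = 2.24167% = 0.0224167.
At €450.00/mo: n = ⌈−ln(1 − rB₀/P)/ln(1+r)⌉ = 22 payments (last €216.78); total interest = total paid − €7,605.00 = €2,061.78.
At €600.00/mo: 16 payments (last €47.08); total interest €1,442.08.
Interest saved = €2,061.78 − €1,442.08 = €619.70.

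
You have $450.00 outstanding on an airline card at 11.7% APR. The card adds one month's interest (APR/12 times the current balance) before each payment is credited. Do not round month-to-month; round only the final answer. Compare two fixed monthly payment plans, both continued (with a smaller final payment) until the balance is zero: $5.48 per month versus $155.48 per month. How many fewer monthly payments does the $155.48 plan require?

Monthly rate r = 11.7%/12 = 0.975% = 0.00975.
At $5.48/mo: n = ⌈−ln(1 − rB₀/P)/ln(1+r)⌉ = 167 payments (last $1.12); total interest = total paid − $450.00 = $460.80.
At $155.48/mo: 3 payments (last $147.77); total interest $8.73.
Payments saved = 167 − 3 = 164.

164 fewer payments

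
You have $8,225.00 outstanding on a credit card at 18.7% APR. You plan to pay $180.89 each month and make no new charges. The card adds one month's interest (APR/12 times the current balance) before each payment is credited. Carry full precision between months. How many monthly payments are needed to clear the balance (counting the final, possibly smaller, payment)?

Monthly rate r = 18.7%/12 = 1.55833% = 0.0155833.
Recurrence: B ← B·(1+r) − $180.89.
Month 1: interest $128.17; balance after payment $8,172.28.
Month 2: interest $127.35; balance after payment $8,118.74.
Closed form: n = −ln(1 − rB₀/P)/ln(1+r) = −ln(0.29143)/ln(1.01558) ≈ 79.735, so the balance reaches zero during payment 80.

80 months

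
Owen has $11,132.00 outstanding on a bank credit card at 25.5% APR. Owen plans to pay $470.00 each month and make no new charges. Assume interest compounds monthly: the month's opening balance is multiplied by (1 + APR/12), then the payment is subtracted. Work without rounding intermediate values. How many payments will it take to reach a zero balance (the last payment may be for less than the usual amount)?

Monthly rate r = 25.5%/12 = 2.125% = 0.02125.
Recurrence: B ← B·(1+r) − $470.00.
Month 1: interest $236.56; balance after payment $10,898.56.
Month 2: interest $231.59; balance after payment $10,660.15.
Closed form: n = −ln(1 − rB₀/P)/ln(1+r) = −ln(0.49669)/ln(1.02125) ≈ 33.280, so the balance reaches zero during payment 34.

34 months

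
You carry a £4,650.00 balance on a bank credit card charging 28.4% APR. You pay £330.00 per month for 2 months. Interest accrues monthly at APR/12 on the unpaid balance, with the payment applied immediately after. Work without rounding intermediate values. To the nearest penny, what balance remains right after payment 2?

Monthly rate r = 28.4%/12 = 2.36667% = 0.0236667.
Each month: B ← B·(1+r) − £330.00.
Month 1: interest £110.05; balance after payment £4,430.05.
Month 2: interest £104.84; balance after payment £4,204.89.

£4,204.89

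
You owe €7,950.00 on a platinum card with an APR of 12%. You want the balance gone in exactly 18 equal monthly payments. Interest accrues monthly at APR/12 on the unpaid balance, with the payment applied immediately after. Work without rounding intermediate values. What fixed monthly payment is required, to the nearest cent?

Monthly rate r = 12%/12 = 1% = 0.01.
Level-payment amortization: P = B₀·r / (1 − (1+r)^(−n)) = 7950.00·0.01 / (1 − 1.01^(−18)).
Denominator 1 − (1+r)^(−18) = 0.163982686.
P = 79.5 / 0.163982686 ≈ 484.81.

€484.81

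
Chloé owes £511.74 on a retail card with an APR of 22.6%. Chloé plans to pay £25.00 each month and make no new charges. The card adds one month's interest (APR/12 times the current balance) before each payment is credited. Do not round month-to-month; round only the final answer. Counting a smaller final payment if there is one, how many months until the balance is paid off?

27 months

Monthly rate r = 22.6%/12 = 1.88333% = 0.0188333.
Recurrence: B ← B·(1+r) − £25.00.
Month 1: interest £9.64; balance after payment £496.38.
Month 2: interest £9.35; balance after payment £480.73.
Closed form: n = −ln(1 − rB₀/P)/ln(1+r) = −ln(0.61449)/ln(1.01883) ≈ 26.099, so the balance reaches zero during payment 27.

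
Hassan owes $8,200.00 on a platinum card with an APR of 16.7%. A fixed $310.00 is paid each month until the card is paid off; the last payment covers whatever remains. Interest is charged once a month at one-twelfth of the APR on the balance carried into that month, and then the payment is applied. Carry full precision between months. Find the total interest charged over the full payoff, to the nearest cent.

Monthly rate r = 16.7%/12 = 1.39167% = 0.0139167.
Payoff takes n = ⌈−ln(1 − rB₀/P)/ln(1+r)⌉ = ⌈33.215⌉ = 34 payments; the last is $66.96.
Total paid = 33·$310.00 + $66.96 = $10,296.96.
Total interest = total paid − principal = $10,296.96 − $8,200.00 = $2,096.96.

$2,096.96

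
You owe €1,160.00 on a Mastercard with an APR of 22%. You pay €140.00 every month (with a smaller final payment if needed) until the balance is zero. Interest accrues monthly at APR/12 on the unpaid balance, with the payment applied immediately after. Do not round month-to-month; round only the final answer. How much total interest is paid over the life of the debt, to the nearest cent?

€109.77

Monthly rate r = 22%/12 = 1.83333% = 0.0183333.
Payoff takes n = ⌈−ln(1 − rB₀/P)/ln(1+r)⌉ = ⌈9.069⌉ = 10 payments; the last is €9.77.
Total paid = 9·€140.00 + €9.77 = €1,269.77.
Total interest = total paid − principal = €1,269.77 − €1,160.00 = €109.77.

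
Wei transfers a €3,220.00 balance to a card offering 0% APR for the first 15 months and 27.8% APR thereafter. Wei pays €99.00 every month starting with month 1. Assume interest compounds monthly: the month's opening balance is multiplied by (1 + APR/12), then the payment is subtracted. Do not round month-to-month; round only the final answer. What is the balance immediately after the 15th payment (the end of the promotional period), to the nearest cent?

Promo months 1–15 at r₀ = 0%/12 = 0; months 16+ at r₁ = 27.8%/12 = 0.0231667.
After month 15 (no interest yet): B = €3,220.00 − 15·€99.00 = €1,735.00.

€1,735.00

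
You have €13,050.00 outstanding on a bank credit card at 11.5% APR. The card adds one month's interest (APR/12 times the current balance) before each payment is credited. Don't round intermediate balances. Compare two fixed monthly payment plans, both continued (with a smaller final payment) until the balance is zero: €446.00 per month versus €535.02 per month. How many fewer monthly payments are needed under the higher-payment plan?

Monthly rate r = 11.5%/12 = 0.958333% = 0.00958333.
At €446.00/mo: n = ⌈−ln(1 − rB₀/P)/ln(1+r)⌉ = 35 payments (last €224.55); total interest = total paid − €13,050.00 = €2,338.55.
At €535.02/mo: 28 payments (last €490.06); total interest €1,885.60.
Payments saved = 35 − 28 = 7.

7 fewer payments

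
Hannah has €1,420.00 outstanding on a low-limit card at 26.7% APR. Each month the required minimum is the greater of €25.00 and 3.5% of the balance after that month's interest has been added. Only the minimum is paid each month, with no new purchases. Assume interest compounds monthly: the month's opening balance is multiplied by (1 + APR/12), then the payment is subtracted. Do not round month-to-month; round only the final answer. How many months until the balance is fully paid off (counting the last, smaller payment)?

Monthly rate r = 26.7%/12 = 2.225% = 0.02225.
While 3.5% of the post-interest balance exceeds €25.00, each month B ← (B·(1+r))·(1 − 0.035), i.e. B shrinks by the factor (1+r)·0.965 = 0.98647.
This holds for months 1–53. Entering month 54 the balance is €689.86; 3.5% of the post-interest balance is now below €25.00, so the flat €25.00 minimum applies from here.
From month 54 a fixed €25.00 at rate r clears €689.86 in 44 more payments. Total: 53 + 44 = 97 months.

97 months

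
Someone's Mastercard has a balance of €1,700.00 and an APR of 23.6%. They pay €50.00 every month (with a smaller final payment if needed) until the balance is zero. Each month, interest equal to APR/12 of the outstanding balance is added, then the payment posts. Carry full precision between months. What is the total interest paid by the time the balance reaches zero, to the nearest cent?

€1,136.01

Monthly rate r = 23.6%/12 = 1.96667% = 0.0196667.
Payoff takes n = ⌈−ln(1 − rB₀/P)/ln(1+r)⌉ = ⌈56.718⌉ = 57 payments; the last is €36.01.
Total paid = 56·€50.00 + €36.01 = €2,836.01.
Total interest = total paid − principal = €2,836.01 − €1,700.00 = €1,136.01.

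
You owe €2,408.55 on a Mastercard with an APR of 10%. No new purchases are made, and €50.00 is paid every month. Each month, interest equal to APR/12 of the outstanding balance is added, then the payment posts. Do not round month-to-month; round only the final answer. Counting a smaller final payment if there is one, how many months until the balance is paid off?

62 months

Monthly rate r = 10%/12 = 0.833333% = 0.00833333.
Recurrence: B ← B·(1+r) − €50.00.
Month 1: interest €20.07; balance after payment €2,378.62.
Month 2: interest €19.82; balance after payment €2,348.44.
Closed form: n = −ln(1 − rB₀/P)/ln(1+r) = −ln(0.59857)/ln(1.00833) ≈ 61.841, so the balance reaches zero during payment 62.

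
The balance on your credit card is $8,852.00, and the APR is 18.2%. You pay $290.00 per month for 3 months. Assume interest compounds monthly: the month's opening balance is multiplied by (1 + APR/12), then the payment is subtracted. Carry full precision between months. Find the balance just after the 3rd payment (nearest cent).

Monthly rate r = 18.2%/12 = 1.51667% = 0.0151667.
Each month: B ← B·(1+r) − $290.00.
Month 1: interest $134.26; balance after payment $8,696.26.
Month 2: interest $131.89; balance after payment $8,538.15.
Month 3: interest $129.50; balance after payment $8,377.64.

$8,377.64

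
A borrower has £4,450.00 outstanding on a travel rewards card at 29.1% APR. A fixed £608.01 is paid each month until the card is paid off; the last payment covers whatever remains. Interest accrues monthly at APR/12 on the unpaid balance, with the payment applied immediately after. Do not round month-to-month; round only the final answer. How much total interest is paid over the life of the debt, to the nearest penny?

£509.00

Monthly rate r = 29.1%/12 = 2.425% = 0.02425.
Payoff takes n = ⌈−ln(1 − rB₀/P)/ln(1+r)⌉ = ⌈8.155⌉ = 9 payments; the last is £94.92.
Total paid = 8·£608.01 + £94.92 = £4,959.00.
Total interest = total paid − principal = £4,959.00 − £4,450.00 = £509.00.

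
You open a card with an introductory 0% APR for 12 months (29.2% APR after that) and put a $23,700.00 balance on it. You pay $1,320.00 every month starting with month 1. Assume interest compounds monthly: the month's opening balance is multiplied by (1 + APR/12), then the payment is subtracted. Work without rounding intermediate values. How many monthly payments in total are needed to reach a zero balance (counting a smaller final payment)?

Promo months 1–12 at r₀ = 0%/12 = 0; months 13+ at r₁ = 29.2%/12 = 0.0243333.
After month 12 (no interest yet): B = $23,700.00 − 12·$1,320.00 = $7,860.00.
Then at r₁ with $1,320.00/mo: n₂ = −ln(1 − r₁·B/P)/ln(1+r₁) ≈ 6.51 → 7 more payments.

19 months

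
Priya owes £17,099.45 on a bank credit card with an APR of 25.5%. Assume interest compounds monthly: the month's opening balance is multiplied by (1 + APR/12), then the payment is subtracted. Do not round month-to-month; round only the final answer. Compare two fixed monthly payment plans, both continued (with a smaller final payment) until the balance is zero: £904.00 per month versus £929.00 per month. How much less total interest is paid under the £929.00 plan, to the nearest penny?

Monthly rate r = 25.5%/12 = 2.125% = 0.02125.
At £904.00/mo: n = ⌈−ln(1 − rB₀/P)/ln(1+r)⌉ = 25 payments (last £407.55); total interest = total paid − £17,099.45 = £5,004.10.
At £929.00/mo: 24 payments (last £555.81); total interest £4,823.36.
Interest saved = £5,004.10 − £4,823.36 = £180.74.

£180.74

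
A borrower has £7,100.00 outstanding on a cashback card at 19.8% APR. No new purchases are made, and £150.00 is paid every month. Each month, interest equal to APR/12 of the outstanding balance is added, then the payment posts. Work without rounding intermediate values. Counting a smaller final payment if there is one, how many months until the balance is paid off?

93 payments

Monthly rate r = 19.8%/12 = 1.65% = 0.0165.
Recurrence: B ← B·(1+r) − £150.00.
Month 1: interest £117.15; balance after payment £7,067.15.
Month 2: interest £116.61; balance after payment £7,033.76.
Closed form: n = −ln(1 − rB₀/P)/ln(1+r) = −ln(0.219)/ln(1.0165) ≈ 92.799, so the balance reaches zero during payment 93.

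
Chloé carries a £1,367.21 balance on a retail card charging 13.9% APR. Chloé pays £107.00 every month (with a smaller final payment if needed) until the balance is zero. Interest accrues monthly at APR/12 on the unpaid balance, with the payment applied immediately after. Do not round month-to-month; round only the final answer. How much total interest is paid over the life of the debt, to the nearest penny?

Monthly rate r = 13.9%/12 = 1.15833% = 0.0115833.
Payoff takes n = ⌈−ln(1 − rB₀/P)/ln(1+r)⌉ = ⌈13.908⌉ = 14 payments; the last is £97.23.
Total paid = 13·£107.00 + £97.23 = £1,488.23.
Total interest = total paid − principal = £1,488.23 − £1,367.21 = £121.02.

£121.02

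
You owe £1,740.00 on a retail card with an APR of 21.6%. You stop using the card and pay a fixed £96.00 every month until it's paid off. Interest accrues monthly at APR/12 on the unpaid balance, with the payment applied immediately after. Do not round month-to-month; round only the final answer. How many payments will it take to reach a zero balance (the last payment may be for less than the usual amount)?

Monthly rate r = 21.6%/12 = 1.8% = 0.018.
Recurrence: B ← B·(1+r) − £96.00.
Month 1: interest £31.32; balance after payment £1,675.32.
Month 2: interest £30.16; balance after payment £1,609.48.
Closed form: n = −ln(1 − rB₀/P)/ln(1+r) = −ln(0.67375)/ln(1.018) ≈ 22.136, so the balance reaches zero during payment 23.

23 payments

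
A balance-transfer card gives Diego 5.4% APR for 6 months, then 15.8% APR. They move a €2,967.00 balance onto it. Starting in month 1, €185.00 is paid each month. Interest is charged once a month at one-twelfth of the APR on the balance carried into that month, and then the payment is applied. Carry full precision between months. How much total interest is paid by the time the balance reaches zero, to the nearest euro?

€228

Promo months 1–6 at r₀ = 5.4%/12 = 0.0045; months 7+ at r₁ = 15.8%/12 = 0.0131667.
After month 6: iterate B ← B·(1+r₀) − €185.00 for 6 months → €1,925.45.
Then at r₁ with €185.00/mo: n₂ = −ln(1 − r₁·B/P)/ln(1+r₁) ≈ 11.27 → 12 more payments.
Total paid = 17·€185.00 + €49.67 = €3,194.67; interest = €3,194.67 − €2,967.00 = €227.67.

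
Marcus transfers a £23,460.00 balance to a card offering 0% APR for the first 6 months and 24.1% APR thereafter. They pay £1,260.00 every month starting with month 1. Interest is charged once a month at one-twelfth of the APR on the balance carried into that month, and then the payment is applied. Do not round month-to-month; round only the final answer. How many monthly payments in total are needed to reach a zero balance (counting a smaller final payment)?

Promo months 1–6 at r₀ = 0%/12 = 0; months 7+ at r₁ = 24.1%/12 = 0.0200833.
After month 6 (no interest yet): B = £23,460.00 − 6·£1,260.00 = £15,900.00.
Then at r₁ with £1,260.00/mo: n₂ = −ln(1 − r₁·B/P)/ln(1+r₁) ≈ 14.70 → 15 more payments.

21 months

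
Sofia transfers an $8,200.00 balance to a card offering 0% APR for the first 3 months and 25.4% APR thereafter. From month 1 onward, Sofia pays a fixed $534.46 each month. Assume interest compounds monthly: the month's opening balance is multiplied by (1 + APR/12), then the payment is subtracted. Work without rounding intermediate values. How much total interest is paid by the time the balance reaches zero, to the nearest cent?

Promo months 1–3 at r₀ = 0%/12 = 0; months 4+ at r₁ = 25.4%/12 = 0.0211667.
After month 3 (no interest yet): B = $8,200.00 − 3·$534.46 = $6,596.62.
Then at r₁ with $534.46/mo: n₂ = −ln(1 − r₁·B/P)/ln(1+r₁) ≈ 14.46 → 15 more payments.
Total paid = 17·$534.46 + $245.25 = $9,331.07; interest = $9,331.07 − $8,200.00 = $1,131.07.

$1,131.07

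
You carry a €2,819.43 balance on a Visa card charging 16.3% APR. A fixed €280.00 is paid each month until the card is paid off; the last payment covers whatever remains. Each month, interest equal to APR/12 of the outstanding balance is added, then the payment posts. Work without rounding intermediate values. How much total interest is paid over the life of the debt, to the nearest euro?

Monthly rate r = 16.3%/12 = 1.35833% = 0.0135833.
Payoff takes n = ⌈−ln(1 − rB₀/P)/ln(1+r)⌉ = ⌈10.901⌉ = 11 payments; the last is €252.57.
Total paid = 10·€280.00 + €252.57 = €3,052.57.
Total interest = total paid − principal = €3,052.57 − €2,819.43 = €233.14.

€233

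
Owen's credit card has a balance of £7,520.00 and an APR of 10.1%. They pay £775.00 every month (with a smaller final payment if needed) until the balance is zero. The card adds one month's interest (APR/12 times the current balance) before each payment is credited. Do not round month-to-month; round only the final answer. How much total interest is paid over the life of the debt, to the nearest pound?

Monthly rate r = 10.1%/12 = 0.841667% = 0.00841667.
Payoff takes n = ⌈−ln(1 − rB₀/P)/ln(1+r)⌉ = ⌈10.165⌉ = 11 payments; the last is £128.31.
Total paid = 10·£775.00 + £128.31 = £7,878.31.
Total interest = total paid − principal = £7,878.31 − £7,520.00 = £358.31.

£358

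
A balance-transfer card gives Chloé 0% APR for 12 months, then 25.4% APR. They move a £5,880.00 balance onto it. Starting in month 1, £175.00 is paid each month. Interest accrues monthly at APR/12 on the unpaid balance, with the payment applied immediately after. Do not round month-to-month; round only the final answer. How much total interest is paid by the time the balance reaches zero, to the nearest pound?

Promo months 1–12 at r₀ = 0%/12 = 0; months 13+ at r₁ = 25.4%/12 = 0.0211667.
After month 12 (no interest yet): B = £5,880.00 − 12·£175.00 = £3,780.00.
Then at r₁ with £175.00/mo: n₂ = −ln(1 − r₁·B/P)/ln(1+r₁) ≈ 29.17 → 30 more payments.
Total paid = 41·£175.00 + £30.23 = £7,205.23; interest = £7,205.23 − £5,880.00 = £1,325.23.

£1,325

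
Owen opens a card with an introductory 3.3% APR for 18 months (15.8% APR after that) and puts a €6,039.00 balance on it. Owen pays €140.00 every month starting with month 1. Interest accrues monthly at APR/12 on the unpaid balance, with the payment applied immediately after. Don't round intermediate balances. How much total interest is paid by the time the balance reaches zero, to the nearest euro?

€1,160

Promo months 1–18 at r₀ = 3.3%/12 = 0.00275; months 19+ at r₁ = 15.8%/12 = 0.0131667.
After month 18: iterate B ← B·(1+r₀) − €140.00 for 18 months → €3,765.24.
Then at r₁ with €140.00/mo: n₂ = −ln(1 − r₁·B/P)/ln(1+r₁) ≈ 33.42 → 34 more payments.
Total paid = 51·€140.00 + €58.71 = €7,198.71; interest = €7,198.71 − €6,039.00 = €1,159.71.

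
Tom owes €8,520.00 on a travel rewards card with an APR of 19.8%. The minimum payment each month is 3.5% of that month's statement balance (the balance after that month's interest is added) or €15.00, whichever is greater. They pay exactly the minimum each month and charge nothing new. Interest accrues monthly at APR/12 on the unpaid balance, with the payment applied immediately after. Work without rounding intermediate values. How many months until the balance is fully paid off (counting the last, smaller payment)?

195 months

Monthly rate r = 19.8%/12 = 1.65% = 0.0165.
While 3.5% of the post-interest balance exceeds €15.00, each month B ← (B·(1+r))·(1 − 0.035), i.e. B shrinks by the factor (1+r)·0.965 = 0.98092.
This holds for months 1–157. Entering month 158 the balance is €414.08; 3.5% of the post-interest balance is now below €15.00, so the flat €15.00 minimum applies from here.
From month 158 a fixed €15.00 at rate r clears €414.08 in 38 more payments. Total: 157 + 38 = 195 months.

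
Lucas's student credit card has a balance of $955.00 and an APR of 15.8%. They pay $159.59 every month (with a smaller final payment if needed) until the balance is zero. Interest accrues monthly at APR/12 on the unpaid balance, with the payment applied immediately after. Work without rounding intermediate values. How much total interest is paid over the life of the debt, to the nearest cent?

$46.47

Monthly rate r = 15.8%/12 = 1.31667% = 0.0131667.
Payoff takes n = ⌈−ln(1 − rB₀/P)/ln(1+r)⌉ = ⌈6.274⌉ = 7 payments; the last is $43.93.
Total paid = 6·$159.59 + $43.93 = $1,001.47.
Total interest = total paid − principal = $1,001.47 − $955.00 = $46.47.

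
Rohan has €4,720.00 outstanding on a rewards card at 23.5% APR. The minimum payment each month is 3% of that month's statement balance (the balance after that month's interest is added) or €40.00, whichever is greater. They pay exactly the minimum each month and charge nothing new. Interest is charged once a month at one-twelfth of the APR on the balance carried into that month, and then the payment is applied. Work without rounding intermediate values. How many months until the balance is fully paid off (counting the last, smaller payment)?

Monthly rate r = 23.5%/12 = 1.95833% = 0.0195833.
While 3% of the post-interest balance exceeds €40.00, each month B ← (B·(1+r))·(1 − 0.03), i.e. B shrinks by the factor (1+r)·0.97 = 0.989.
This holds for months 1–116. Entering month 117 the balance is €1,307.67; 3% of the post-interest balance is now below €40.00, so the flat €40.00 minimum applies from here.
From month 117 a fixed €40.00 at rate r clears €1,307.67 in 53 more payments. Total: 116 + 53 = 169 months.

169 months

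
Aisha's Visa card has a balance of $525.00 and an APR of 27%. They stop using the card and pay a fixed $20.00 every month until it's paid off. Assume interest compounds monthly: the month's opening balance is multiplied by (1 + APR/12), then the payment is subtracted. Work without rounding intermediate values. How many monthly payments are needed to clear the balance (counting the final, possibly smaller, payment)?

Monthly rate r = 27%/12 = 2.25% = 0.0225.
Recurrence: B ← B·(1+r) − $20.00.
Month 1: interest $11.81; balance after payment $516.81.
Month 2: interest $11.63; balance after payment $508.44.
Closed form: n = −ln(1 − rB₀/P)/ln(1+r) = −ln(0.40938)/ln(1.0225) ≈ 40.139, so the balance reaches zero during payment 41.

41 months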